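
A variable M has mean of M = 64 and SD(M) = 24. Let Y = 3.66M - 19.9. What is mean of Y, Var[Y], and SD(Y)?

mean of Y = 214.34, Var[Y] = 7715.8656, SD(Y) = 87.84

Y = 3.66M - 19.9 is linear with a = 3.66, b = -19.9.
mean of Y = a·mean of M + b = 3.66·64 + (-19.9) = 214.34.
Var[M] = 24² = 576.
Var[Y] = a²·Var[M] = 3.66²·576 = 7715.8656 (the additive constant -19.9 does not affect variance).
SD(Y) = |a|·SD(M) = |3.66|·24 = 87.84.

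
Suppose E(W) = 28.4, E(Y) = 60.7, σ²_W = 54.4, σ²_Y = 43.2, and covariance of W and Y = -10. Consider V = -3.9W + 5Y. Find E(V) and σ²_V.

E(V) = 192.74, σ²_V = 2297.424

E(V) = (-3.9)·E(W) + 5·E(Y) = (-3.9)·28.4 + 5·60.7 = 192.74.
σ²_V = a²·σ²_W + b²·σ²_Y + 2ab·covariance of W and Y with a = -3.9, b = 5.
= (-3.9)²·54.4 + 5²·43.2 + 2·(-3.9)·5·(-10)
= 827.424 + 1080 + 390 = 2297.424.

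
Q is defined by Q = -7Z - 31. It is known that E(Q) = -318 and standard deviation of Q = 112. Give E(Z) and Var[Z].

E(Z) = 41, Var[Z] = 256

From Q = -7Z - 31: E(Q) = a·E(Z) + b, so E(Z) = (E(Q) − b)/a = (-318 − (-31))/(-7) = 41.
Var[Q] = 112² = 12544.
Var[Q] = a²·Var[Z], so Var[Z] = 12544/(-7)² = 256.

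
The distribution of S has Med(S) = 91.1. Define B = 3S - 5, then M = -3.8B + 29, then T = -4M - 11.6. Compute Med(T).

Med(T) = 3950.56

Med(B) = 3·91.1 + (-5) = 268.3.
Med(M) = (-3.8)·268.3 + 29 = -990.54.
Med(T) = (-4)·(-990.54) + (-11.6) = 3950.56.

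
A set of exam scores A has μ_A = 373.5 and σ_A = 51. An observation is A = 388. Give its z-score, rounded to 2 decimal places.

z = 0.28

z = (A − μ_A) / σ_A = (388 − 373.5) / 51 ≈ 0.28.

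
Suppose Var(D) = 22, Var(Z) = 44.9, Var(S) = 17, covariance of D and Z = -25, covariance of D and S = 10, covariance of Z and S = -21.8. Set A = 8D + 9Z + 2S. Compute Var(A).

Var(A) = 1048.1

Var(A) = a²·Var(D) + b²·Var(Z) + c²·Var(S) + 2ab·covariance of D and Z + 2ac·covariance of D and S + 2bc·covariance of Z and S, with a = 8, b = 9, c = 2.
= 1408 + 3636.9 + 68 + (-3600) + 320 + (-784.8)
= 1048.1.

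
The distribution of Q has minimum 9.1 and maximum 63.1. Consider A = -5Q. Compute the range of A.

Range of Q = 63.1 − 9.1 = 54.
Range(A) = |a|·Range(Q) = |-5|·54 = 270.

Range(A) = 270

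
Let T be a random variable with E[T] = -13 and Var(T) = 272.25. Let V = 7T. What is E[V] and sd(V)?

V = 7T is linear with a = 7, b = 0.
E[V] = a·E[T] + b = 7·(-13) = -91.
sd(T) = √272.25 = 16.5.
sd(V) = |a|·sd(T) = |7|·16.5 = 115.5.

E[V] = -91, sd(V) = 115.5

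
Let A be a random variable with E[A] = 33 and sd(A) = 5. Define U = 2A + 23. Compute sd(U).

sd(U) = 10

U = 2A + 23 is linear with a = 2, b = 23.
sd(U) = |a|·sd(A) = |2|·5 = 10.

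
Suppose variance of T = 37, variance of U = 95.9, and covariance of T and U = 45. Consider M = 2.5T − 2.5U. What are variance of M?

variance of M = 268.125

variance of M = a²·variance of T + b²·variance of U + 2ab·covariance of T and U with a = 2.5, b = -2.5.
= 2.5²·37 + (-2.5)²·95.9 + 2·2.5·(-2.5)·45
= 231.25 + 599.375 + (-562.5) = 268.125.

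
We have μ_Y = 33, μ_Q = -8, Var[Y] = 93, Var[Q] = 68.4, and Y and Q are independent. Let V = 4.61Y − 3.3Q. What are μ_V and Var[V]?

μ_V = 178.53, Var[V] = 2721.3213

μ_V = 4.61·μ_Y + (-3.3)·μ_Q = 4.61·33 + (-3.3)·(-8) = 178.53.
Var[V] = a²·Var[Y] + b²·Var[Q] + 2ab·Cov[Y, Q] with a = 4.61, b = -3.3.
Independence gives Cov[Y, Q] = 0.
= 4.61²·93 + (-3.3)²·68.4 + 2·4.61·(-3.3)·0
= 1976.4453 + 744.876 + 0 = 2721.3213.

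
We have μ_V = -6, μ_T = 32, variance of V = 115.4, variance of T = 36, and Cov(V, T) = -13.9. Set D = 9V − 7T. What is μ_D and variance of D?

μ_D = -278, variance of D = 12862.8

μ_D = 9·μ_V + (-7)·μ_T = 9·(-6) + (-7)·32 = -278.
variance of D = a²·variance of V + b²·variance of T + 2ab·Cov(V, T) with a = 9, b = -7.
= 9²·115.4 + (-7)²·36 + 2·9·(-7)·(-13.9)
= 9347.4 + 1764 + 1751.4 = 12862.8.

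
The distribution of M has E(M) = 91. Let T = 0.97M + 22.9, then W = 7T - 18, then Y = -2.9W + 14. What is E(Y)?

E(T) = 0.97·91 + 22.9 = 111.17.
E(W) = 7·111.17 + (-18) = 760.19.
E(Y) = (-2.9)·760.19 + 14 = -2190.551.

E(Y) = -2190.551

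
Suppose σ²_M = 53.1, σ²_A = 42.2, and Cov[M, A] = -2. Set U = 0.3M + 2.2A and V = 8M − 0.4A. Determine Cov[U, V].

Cov[U, V] = 55.344

By bilinearity, Cov[U, V] = ac·σ²_M + bd·σ²_A + (ad+bc)·Cov[M, A], with a=0.3, b=2.2, c=8, d=-0.4.
ac·σ²_M = 0.3·8·53.1 = 127.44
bd·σ²_A = 2.2·(-0.4)·42.2 = -37.136
(ad+bc)·Cov[M, A] = (17.48)·(-2) = -34.96
Cov[U, V] = 127.44 + (-37.136) + (-34.96) = 55.344.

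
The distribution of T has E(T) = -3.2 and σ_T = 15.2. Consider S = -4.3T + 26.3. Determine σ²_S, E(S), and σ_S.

S = -4.3T + 26.3 is linear with a = -4.3, b = 26.3.
σ²_T = 15.2² = 231.04.
σ²_S = a²·σ²_T = (-4.3)²·231.04 = 4271.9296 (the additive constant 26.3 does not affect variance).
E(S) = a·E(T) + b = (-4.3)·(-3.2) + 26.3 = 40.06.
σ_S = |a|·σ_T = |-4.3|·15.2 = 65.36.

σ²_S = 4271.9296, E(S) = 40.06, σ_S = 65.36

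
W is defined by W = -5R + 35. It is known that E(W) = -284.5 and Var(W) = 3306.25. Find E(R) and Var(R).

From W = -5R + 35: E(W) = a·E(R) + b, so E(R) = (E(W) − b)/a = (-284.5 − 35)/(-5) = 63.9.
Var(W) = a²·Var(R), so Var(R) = 3306.25/(-5)² = 132.25.

E(R) = 63.9, Var(R) = 132.25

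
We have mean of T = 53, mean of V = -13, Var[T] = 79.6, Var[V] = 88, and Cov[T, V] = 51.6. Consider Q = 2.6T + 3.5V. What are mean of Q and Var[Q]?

mean of Q = 2.6·mean of T + 3.5·mean of V = 2.6·53 + 3.5·(-13) = 92.3.
Var[Q] = a²·Var[T] + b²·Var[V] + 2ab·Cov[T, V] with a = 2.6, b = 3.5.
= 2.6²·79.6 + 3.5²·88 + 2·2.6·3.5·51.6
= 538.096 + 1078 + 939.12 = 2555.216.

mean of Q = 92.3, Var[Q] = 2555.216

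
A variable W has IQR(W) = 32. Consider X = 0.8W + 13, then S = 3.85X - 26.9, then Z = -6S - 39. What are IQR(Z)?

IQR(X) = |0.8|·32 = 25.6.
IQR(S) = |3.85|·25.6 = 98.56.
IQR(Z) = |-6|·98.56 = 591.36.

IQR(Z) = 591.36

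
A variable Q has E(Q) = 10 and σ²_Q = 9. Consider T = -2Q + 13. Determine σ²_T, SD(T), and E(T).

σ²_T = 36, SD(T) = 6, E(T) = -7

T = -2Q + 13 is linear with a = -2, b = 13.
σ²_T = a²·σ²_Q = (-2)²·9 = 36 (the additive constant 13 does not affect variance).
SD(Q) = √9 = 3.
SD(T) = |a|·SD(Q) = |-2|·3 = 6.
E(T) = a·E(Q) + b = (-2)·10 + 13 = -7.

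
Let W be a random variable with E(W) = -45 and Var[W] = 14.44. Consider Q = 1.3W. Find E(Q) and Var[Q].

E(Q) = -58.5, Var[Q] = 24.4036

Q = 1.3W is linear with a = 1.3, b = 0.
E(Q) = a·E(W) + b = 1.3·(-45) = -58.5.
Var[Q] = a²·Var[W] = 1.3²·14.44 = 24.4036.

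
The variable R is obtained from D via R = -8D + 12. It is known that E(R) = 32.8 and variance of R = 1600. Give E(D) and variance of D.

E(D) = -2.6, variance of D = 25

From R = -8D + 12: E(R) = a·E(D) + b, so E(D) = (E(R) − b)/a = (32.8 − 12)/(-8) = -2.6.
variance of R = a²·variance of D, so variance of D = 1600/(-8)² = 25.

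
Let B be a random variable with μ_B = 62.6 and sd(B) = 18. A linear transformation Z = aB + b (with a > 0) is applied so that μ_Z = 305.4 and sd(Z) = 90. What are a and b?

a = 5, b = -7.6

sd(Z) = a·sd(B) (a > 0), so a = 90/18 = 5.
μ_Z = a·μ_B + b, so b = 305.4 − 5·62.6 = -7.6.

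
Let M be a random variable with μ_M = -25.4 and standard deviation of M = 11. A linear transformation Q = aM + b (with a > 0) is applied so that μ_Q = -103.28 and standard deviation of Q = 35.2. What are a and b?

standard deviation of Q = a·standard deviation of M (a > 0), so a = 35.2/11 = 3.2.
μ_Q = a·μ_M + b, so b = -103.28 − 3.2·(-25.4) = -22.

a = 3.2, b = -22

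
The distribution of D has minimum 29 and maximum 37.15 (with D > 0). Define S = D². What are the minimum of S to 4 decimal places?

D² is increasing on this domain, so min(S) comes from min(D) = 29: min(S) = square(29) = 841.

min(S) = 841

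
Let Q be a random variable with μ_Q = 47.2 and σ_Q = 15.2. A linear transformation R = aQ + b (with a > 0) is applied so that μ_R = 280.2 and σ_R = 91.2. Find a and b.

σ_R = a·σ_Q (a > 0), so a = 91.2/15.2 = 6.
μ_R = a·μ_Q + b, so b = 280.2 − 6·47.2 = -3.

a = 6, b = -3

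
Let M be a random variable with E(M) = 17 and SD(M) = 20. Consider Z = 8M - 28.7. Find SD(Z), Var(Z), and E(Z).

SD(Z) = 160, Var(Z) = 25600, E(Z) = 107.3

Z = 8M - 28.7 is linear with a = 8, b = -28.7.
SD(Z) = |a|·SD(M) = |8|·20 = 160.
Var(M) = 20² = 400.
Var(Z) = a²·Var(M) = 8²·400 = 25600 (the additive constant -28.7 does not affect variance).
E(Z) = a·E(M) + b = 8·17 + (-28.7) = 107.3.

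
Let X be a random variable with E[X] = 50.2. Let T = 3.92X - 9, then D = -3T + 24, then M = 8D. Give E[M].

E[T] = 3.92·50.2 + (-9) = 187.784.
E[D] = (-3)·187.784 + 24 = -539.352.
E[M] = 8·(-539.352) = -4314.816.

E[M] = -4314.816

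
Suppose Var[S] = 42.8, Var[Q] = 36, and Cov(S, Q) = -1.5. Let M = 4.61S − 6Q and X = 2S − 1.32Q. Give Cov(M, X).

By bilinearity, Cov(M, X) = ac·Var[S] + bd·Var[Q] + (ad+bc)·Cov(S, Q), with a=4.61, b=-6, c=2, d=-1.32.
ac·Var[S] = 4.61·2·42.8 = 394.616
bd·Var[Q] = (-6)·(-1.32)·36 = 285.12
(ad+bc)·Cov(S, Q) = (-18.0852)·(-1.5) = 27.1278
Cov(M, X) = 394.616 + 285.12 + 27.1278 = 706.8638.

Cov(M, X) = 706.8638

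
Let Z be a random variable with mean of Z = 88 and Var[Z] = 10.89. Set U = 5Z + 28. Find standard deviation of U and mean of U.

standard deviation of U = 16.5, mean of U = 468

U = 5Z + 28 is linear with a = 5, b = 28.
standard deviation of Z = √10.89 = 3.3.
standard deviation of U = |a|·standard deviation of Z = |5|·3.3 = 16.5.
mean of U = a·mean of Z + b = 5·88 + 28 = 468.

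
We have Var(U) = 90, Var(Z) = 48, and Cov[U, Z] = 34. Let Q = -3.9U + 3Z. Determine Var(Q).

Var(Q) = a²·Var(U) + b²·Var(Z) + 2ab·Cov[U, Z] with a = -3.9, b = 3.
= (-3.9)²·90 + 3²·48 + 2·(-3.9)·3·34
= 1368.9 + 432 + (-795.6) = 1005.3.

Var(Q) = 1005.3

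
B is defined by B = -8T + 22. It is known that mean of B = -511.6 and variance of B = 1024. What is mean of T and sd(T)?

mean of T = 66.7, sd(T) = 4

From B = -8T + 22: mean of B = a·mean of T + b, so mean of T = (mean of B − b)/a = (-511.6 − 22)/(-8) = 66.7.
sd(B) = √1024 = 32.
sd(B) = |a|·sd(T), so sd(T) = 32/|-8| = 4.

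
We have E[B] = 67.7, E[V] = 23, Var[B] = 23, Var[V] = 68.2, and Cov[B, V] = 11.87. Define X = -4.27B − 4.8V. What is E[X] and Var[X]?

E[X] = -399.479, Var[X] = 2477.25974

E[X] = (-4.27)·E[B] + (-4.8)·E[V] = (-4.27)·67.7 + (-4.8)·23 = -399.479.
Var[X] = a²·Var[B] + b²·Var[V] + 2ab·Cov[B, V] with a = -4.27, b = -4.8.
= (-4.27)²·23 + (-4.8)²·68.2 + 2·(-4.27)·(-4.8)·11.87
= 419.3567 + 1571.328 + 486.57504 = 2477.25974.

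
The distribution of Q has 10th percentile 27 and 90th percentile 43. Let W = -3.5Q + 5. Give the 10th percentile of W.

Since a = -3.5 < 0 the transformation is decreasing, reversing order: the 10th percentile of W corresponds to the 90th percentile of Q.
So P_{10}(W) = a·P_{90}(Q) + b = (-3.5)·43 + 5 = -145.5.

10th percentile of W = -145.5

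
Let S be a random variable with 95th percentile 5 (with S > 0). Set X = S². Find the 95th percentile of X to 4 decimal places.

S² is increasing, so P_{95}(X) = g(P_{95}(S)) = 25.

95th percentile of X = 25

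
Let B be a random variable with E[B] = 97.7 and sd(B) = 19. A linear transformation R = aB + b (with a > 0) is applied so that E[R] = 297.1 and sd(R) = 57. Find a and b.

sd(R) = a·sd(B) (a > 0), so a = 57/19 = 3.
E[R] = a·E[B] + b, so b = 297.1 − 3·97.7 = 4.

a = 3, b = 4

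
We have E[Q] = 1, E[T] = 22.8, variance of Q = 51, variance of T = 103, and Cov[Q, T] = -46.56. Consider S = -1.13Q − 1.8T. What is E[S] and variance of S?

E[S] = (-1.13)·E[Q] + (-1.8)·E[T] = (-1.13)·1 + (-1.8)·22.8 = -42.17.
variance of S = a²·variance of Q + b²·variance of T + 2ab·Cov[Q, T] with a = -1.13, b = -1.8.
= (-1.13)²·51 + (-1.8)²·103 + 2·(-1.13)·(-1.8)·(-46.56)
= 65.1219 + 333.72 + (-189.40608) = 209.43582.

E[S] = -42.17, variance of S = 209.43582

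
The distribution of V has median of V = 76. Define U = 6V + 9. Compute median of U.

median of U = 465

A linear map preserves order up to sign, so median of U = a·median of V + b = 6·76 + 9 = 465.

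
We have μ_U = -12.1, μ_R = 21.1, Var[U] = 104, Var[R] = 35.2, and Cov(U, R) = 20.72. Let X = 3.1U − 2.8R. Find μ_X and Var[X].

μ_X = 3.1·μ_U + (-2.8)·μ_R = 3.1·(-12.1) + (-2.8)·21.1 = -96.59.
Var[X] = a²·Var[U] + b²·Var[R] + 2ab·Cov(U, R) with a = 3.1, b = -2.8.
= 3.1²·104 + (-2.8)²·35.2 + 2·3.1·(-2.8)·20.72
= 999.44 + 275.968 + (-359.6992) = 915.7088.

μ_X = -96.59, Var[X] = 915.7088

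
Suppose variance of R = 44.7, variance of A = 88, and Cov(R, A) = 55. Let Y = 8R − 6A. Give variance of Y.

variance of Y = a²·variance of R + b²·variance of A + 2ab·Cov(R, A) with a = 8, b = -6.
= 8²·44.7 + (-6)²·88 + 2·8·(-6)·55
= 2860.8 + 3168 + (-5280) = 748.8.

variance of Y = 748.8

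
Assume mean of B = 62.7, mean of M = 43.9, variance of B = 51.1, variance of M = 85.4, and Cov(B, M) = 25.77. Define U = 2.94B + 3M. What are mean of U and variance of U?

mean of U = 2.94·mean of B + 3·mean of M = 2.94·62.7 + 3·43.9 = 316.038.
variance of U = a²·variance of B + b²·variance of M + 2ab·Cov(B, M) with a = 2.94, b = 3.
= 2.94²·51.1 + 3²·85.4 + 2·2.94·3·25.77
= 441.68796 + 768.6 + 454.5828 = 1664.87076.

mean of U = 316.038, variance of U = 1664.87076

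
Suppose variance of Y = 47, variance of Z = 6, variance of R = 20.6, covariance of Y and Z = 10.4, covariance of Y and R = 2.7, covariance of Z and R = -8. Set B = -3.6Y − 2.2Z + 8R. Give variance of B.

variance of B = a²·variance of Y + b²·variance of Z + c²·variance of R + 2ab·covariance of Y and Z + 2ac·covariance of Y and R + 2bc·covariance of Z and R, with a = -3.6, b = -2.2, c = 8.
= 609.12 + 29.04 + 1318.4 + 164.736 + (-155.52) + 281.6
= 2247.376.

variance of B = 2247.376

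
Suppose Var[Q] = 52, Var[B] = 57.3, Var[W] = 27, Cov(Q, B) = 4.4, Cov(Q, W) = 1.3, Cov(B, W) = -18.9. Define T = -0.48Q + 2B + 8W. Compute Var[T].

Var[T] = 1345.9488

Var[T] = a²·Var[Q] + b²·Var[B] + c²·Var[W] + 2ab·Cov(Q, B) + 2ac·Cov(Q, W) + 2bc·Cov(B, W), with a = -0.48, b = 2, c = 8.
= 11.9808 + 229.2 + 1728 + (-8.448) + (-9.984) + (-604.8)
= 1345.9488.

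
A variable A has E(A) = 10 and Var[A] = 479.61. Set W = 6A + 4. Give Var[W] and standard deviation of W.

W = 6A + 4 is linear with a = 6, b = 4.
Var[W] = a²·Var[A] = 6²·479.61 = 17265.96 (the additive constant 4 does not affect variance).
standard deviation of A = √479.61 = 21.9.
standard deviation of W = |a|·standard deviation of A = |6|·21.9 = 131.4.

Var[W] = 17265.96, standard deviation of W = 131.4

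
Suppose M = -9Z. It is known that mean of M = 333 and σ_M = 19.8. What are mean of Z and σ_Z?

From M = -9Z: mean of M = a·mean of Z + b, so mean of Z = (mean of M − b)/a = (333 − 0)/(-9) = -37.
σ_M = |a|·σ_Z, so σ_Z = 19.8/|-9| = 2.2.

mean of Z = -37, σ_Z = 2.2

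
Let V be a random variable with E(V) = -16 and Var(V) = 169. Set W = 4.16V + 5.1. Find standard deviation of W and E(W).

W = 4.16V + 5.1 is linear with a = 4.16, b = 5.1.
standard deviation of V = √169 = 13.
standard deviation of W = |a|·standard deviation of V = |4.16|·13 = 54.08.
E(W) = a·E(V) + b = 4.16·(-16) + 5.1 = -61.46.

standard deviation of W = 54.08, E(W) = -61.46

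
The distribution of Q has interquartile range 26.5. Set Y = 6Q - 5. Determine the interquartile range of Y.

IQR(Y) = 159

Under Y = aQ + b, IQR(Y) = |a|·IQR(Q) = |6|·26.5 = 159 (shifts cancel; spread scales by |a|).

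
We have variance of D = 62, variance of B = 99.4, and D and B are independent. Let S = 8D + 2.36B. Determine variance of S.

variance of S = 4521.61824

variance of S = a²·variance of D + b²·variance of B + 2ab·covariance of D and B with a = 8, b = 2.36.
Independence gives covariance of D and B = 0.
= 8²·62 + 2.36²·99.4 + 2·8·2.36·0
= 3968 + 553.61824 + 0 = 4521.61824.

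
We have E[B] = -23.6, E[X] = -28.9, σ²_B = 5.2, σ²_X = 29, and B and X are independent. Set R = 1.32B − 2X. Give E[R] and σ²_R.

E[R] = 26.648, σ²_R = 125.06048

E[R] = 1.32·E[B] + (-2)·E[X] = 1.32·(-23.6) + (-2)·(-28.9) = 26.648.
σ²_R = a²·σ²_B + b²·σ²_X + 2ab·Cov(B, X) with a = 1.32, b = -2.
Independence gives Cov(B, X) = 0.
= 1.32²·5.2 + (-2)²·29 + 2·1.32·(-2)·0
= 9.06048 + 116 + 0 = 125.06048.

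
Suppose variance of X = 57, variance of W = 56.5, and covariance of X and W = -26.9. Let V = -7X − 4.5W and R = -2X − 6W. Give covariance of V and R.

By bilinearity, covariance of V and R = ac·variance of X + bd·variance of W + (ad+bc)·covariance of X and W, with a=-7, b=-4.5, c=-2, d=-6.
ac·variance of X = (-7)·(-2)·57 = 798
bd·variance of W = (-4.5)·(-6)·56.5 = 1525.5
(ad+bc)·covariance of X and W = (51)·(-26.9) = -1371.9
covariance of V and R = 798 + 1525.5 + (-1371.9) = 951.6.

covariance of V and R = 951.6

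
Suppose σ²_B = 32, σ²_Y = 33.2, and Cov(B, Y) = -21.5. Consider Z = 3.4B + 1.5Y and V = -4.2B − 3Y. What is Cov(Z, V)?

Cov(Z, V) = -251.61

By bilinearity, Cov(Z, V) = ac·σ²_B + bd·σ²_Y + (ad+bc)·Cov(B, Y), with a=3.4, b=1.5, c=-4.2, d=-3.
ac·σ²_B = 3.4·(-4.2)·32 = -456.96
bd·σ²_Y = 1.5·(-3)·33.2 = -149.4
(ad+bc)·Cov(B, Y) = (-16.5)·(-21.5) = 354.75
Cov(Z, V) = -456.96 + (-149.4) + 354.75 = -251.61.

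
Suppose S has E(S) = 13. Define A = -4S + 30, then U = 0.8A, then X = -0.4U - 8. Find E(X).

E(X) = -0.96

E(A) = (-4)·13 + 30 = -22.
E(U) = 0.8·(-22) = -17.6.
E(X) = (-0.4)·(-17.6) + (-8) = -0.96.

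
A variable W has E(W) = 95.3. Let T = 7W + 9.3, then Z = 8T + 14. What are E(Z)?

E(T) = 7·95.3 + 9.3 = 676.4.
E(Z) = 8·676.4 + 14 = 5425.2.

E(Z) = 5425.2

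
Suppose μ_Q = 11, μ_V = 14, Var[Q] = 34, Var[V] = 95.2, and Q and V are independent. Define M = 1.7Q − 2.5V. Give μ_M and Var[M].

μ_M = 1.7·μ_Q + (-2.5)·μ_V = 1.7·11 + (-2.5)·14 = -16.3.
Var[M] = a²·Var[Q] + b²·Var[V] + 2ab·Cov(Q, V) with a = 1.7, b = -2.5.
Independence gives Cov(Q, V) = 0.
= 1.7²·34 + (-2.5)²·95.2 + 2·1.7·(-2.5)·0
= 98.26 + 595 + 0 = 693.26.

μ_M = -16.3, Var[M] = 693.26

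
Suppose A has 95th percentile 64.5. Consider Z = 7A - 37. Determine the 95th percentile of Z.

95th percentile of Z = 414.5

Since a = 7 > 0 the transformation is increasing, so the 95th percentile of Z = a·(P_{95} of A) + b = 7·64.5 + (-37) = 414.5.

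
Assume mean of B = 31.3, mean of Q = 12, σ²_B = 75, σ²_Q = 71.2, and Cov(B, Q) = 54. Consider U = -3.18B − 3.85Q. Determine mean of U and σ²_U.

mean of U = -145.734, σ²_U = 3136.036

mean of U = (-3.18)·mean of B + (-3.85)·mean of Q = (-3.18)·31.3 + (-3.85)·12 = -145.734.
σ²_U = a²·σ²_B + b²·σ²_Q + 2ab·Cov(B, Q) with a = -3.18, b = -3.85.
= (-3.18)²·75 + (-3.85)²·71.2 + 2·(-3.18)·(-3.85)·54
= 758.43 + 1055.362 + 1322.244 = 3136.036.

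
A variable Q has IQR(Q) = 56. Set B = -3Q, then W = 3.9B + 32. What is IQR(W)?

IQR(B) = |-3|·56 = 168.
IQR(W) = |3.9|·168 = 655.2.

IQR(W) = 655.2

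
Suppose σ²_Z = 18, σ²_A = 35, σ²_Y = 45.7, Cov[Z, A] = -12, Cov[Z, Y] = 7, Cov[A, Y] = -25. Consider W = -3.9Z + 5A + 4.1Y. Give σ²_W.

σ²_W = a²·σ²_Z + b²·σ²_A + c²·σ²_Y + 2ab·Cov[Z, A] + 2ac·Cov[Z, Y] + 2bc·Cov[A, Y], with a = -3.9, b = 5, c = 4.1.
= 273.78 + 875 + 768.217 + 468 + (-223.86) + (-1025)
= 1136.137.

σ²_W = 1136.137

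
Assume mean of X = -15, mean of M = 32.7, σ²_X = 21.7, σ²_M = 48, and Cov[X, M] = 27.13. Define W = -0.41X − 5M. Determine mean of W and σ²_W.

mean of W = -157.35, σ²_W = 1314.88077

mean of W = (-0.41)·mean of X + (-5)·mean of M = (-0.41)·(-15) + (-5)·32.7 = -157.35.
σ²_W = a²·σ²_X + b²·σ²_M + 2ab·Cov[X, M] with a = -0.41, b = -5.
= (-0.41)²·21.7 + (-5)²·48 + 2·(-0.41)·(-5)·27.13
= 3.64777 + 1200 + 111.233 = 1314.88077.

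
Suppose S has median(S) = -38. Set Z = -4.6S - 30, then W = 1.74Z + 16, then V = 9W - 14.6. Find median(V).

median(V) = 2396.968

median(Z) = (-4.6)·(-38) + (-30) = 144.8.
median(W) = 1.74·144.8 + 16 = 267.952.
median(V) = 9·267.952 + (-14.6) = 2396.968.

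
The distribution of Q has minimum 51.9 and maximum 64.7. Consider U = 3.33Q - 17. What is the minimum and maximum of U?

min(U) = 155.827, max(U) = 198.451

a = 3.33 > 0, so min(U) = a·min(Q)+b = 3.33·51.9 + (-17) = 155.827 and max(U) = 3.33·64.7 + (-17) = 198.451.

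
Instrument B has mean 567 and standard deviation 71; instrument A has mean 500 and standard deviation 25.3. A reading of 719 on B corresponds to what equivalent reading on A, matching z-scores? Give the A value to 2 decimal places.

z = (719 − 567)/71 ≈ 2.1408.
A = 500 + z·25.3 = 500 + (719 − 567)·25.3/71 ≈ 554.16.

A = 554.16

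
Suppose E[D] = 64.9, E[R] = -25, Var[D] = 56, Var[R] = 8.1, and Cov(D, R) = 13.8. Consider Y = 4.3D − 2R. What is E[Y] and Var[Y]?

E[Y] = 329.07, Var[Y] = 830.48

E[Y] = 4.3·E[D] + (-2)·E[R] = 4.3·64.9 + (-2)·(-25) = 329.07.
Var[Y] = a²·Var[D] + b²·Var[R] + 2ab·Cov(D, R) with a = 4.3, b = -2.
= 4.3²·56 + (-2)²·8.1 + 2·4.3·(-2)·13.8
= 1035.44 + 32.4 + (-237.36) = 830.48.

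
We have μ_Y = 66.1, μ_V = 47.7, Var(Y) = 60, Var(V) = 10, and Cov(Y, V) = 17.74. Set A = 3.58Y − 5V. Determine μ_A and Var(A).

μ_A = 3.58·μ_Y + (-5)·μ_V = 3.58·66.1 + (-5)·47.7 = -1.862.
Var(A) = a²·Var(Y) + b²·Var(V) + 2ab·Cov(Y, V) with a = 3.58, b = -5.
= 3.58²·60 + (-5)²·10 + 2·3.58·(-5)·17.74
= 768.984 + 250 + (-635.092) = 383.892.

μ_A = -1.862, Var(A) = 383.892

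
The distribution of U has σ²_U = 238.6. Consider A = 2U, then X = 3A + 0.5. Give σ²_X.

σ²_X = 8589.6

σ²_A = 2²·238.6 = 954.4.
σ²_X = 3²·954.4 = 8589.6.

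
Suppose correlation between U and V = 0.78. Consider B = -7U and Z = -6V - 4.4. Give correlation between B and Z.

Linear rescalings preserve correlation up to sign; here the slopes -7 and -6 have the same sign, so correlation between B and Z = correlation between U and V = 0.78.

correlation between B and Z = 0.78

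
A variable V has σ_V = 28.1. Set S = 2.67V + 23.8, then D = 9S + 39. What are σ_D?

σ_D = 675.243

σ_S = |2.67|·28.1 = 75.027.
σ_D = |9|·75.027 = 675.243.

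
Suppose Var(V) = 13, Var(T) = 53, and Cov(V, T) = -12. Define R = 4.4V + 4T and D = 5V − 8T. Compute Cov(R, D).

By bilinearity, Cov(R, D) = ac·Var(V) + bd·Var(T) + (ad+bc)·Cov(V, T), with a=4.4, b=4, c=5, d=-8.
ac·Var(V) = 4.4·5·13 = 286
bd·Var(T) = 4·(-8)·53 = -1696
(ad+bc)·Cov(V, T) = (-15.2)·(-12) = 182.4
Cov(R, D) = 286 + (-1696) + 182.4 = -1227.6.

Cov(R, D) = -1227.6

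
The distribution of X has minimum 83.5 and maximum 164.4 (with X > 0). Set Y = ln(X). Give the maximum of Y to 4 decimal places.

max(Y) = 5.1023

ln(X) is increasing on this domain, so max(Y) comes from max(X) = 164.4: max(Y) = ln(164.4) ≈ 5.1023.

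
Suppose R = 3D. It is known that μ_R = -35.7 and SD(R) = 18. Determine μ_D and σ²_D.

μ_D = -11.9, σ²_D = 36

From R = 3D: μ_R = a·μ_D + b, so μ_D = (μ_R − b)/a = (-35.7 − 0)/3 = -11.9.
σ²_R = 18² = 324.
σ²_R = a²·σ²_D, so σ²_D = 324/3² = 36.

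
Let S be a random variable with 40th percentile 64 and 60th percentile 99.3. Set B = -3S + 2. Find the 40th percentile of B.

Since a = -3 < 0 the transformation is decreasing, reversing order: the 40th percentile of B corresponds to the 60th percentile of S.
So P_{40}(B) = a·P_{60}(S) + b = (-3)·99.3 + 2 = -295.9.

40th percentile of B = -295.9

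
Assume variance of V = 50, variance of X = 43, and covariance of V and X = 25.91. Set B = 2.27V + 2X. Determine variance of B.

variance of B = 664.9078

variance of B = a²·variance of V + b²·variance of X + 2ab·covariance of V and X with a = 2.27, b = 2.
= 2.27²·50 + 2²·43 + 2·2.27·2·25.91
= 257.645 + 172 + 235.2628 = 664.9078.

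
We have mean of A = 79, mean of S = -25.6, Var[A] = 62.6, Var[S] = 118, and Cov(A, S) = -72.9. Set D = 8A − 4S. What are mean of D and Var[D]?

mean of D = 734.4, Var[D] = 10560

mean of D = 8·mean of A + (-4)·mean of S = 8·79 + (-4)·(-25.6) = 734.4.
Var[D] = a²·Var[A] + b²·Var[S] + 2ab·Cov(A, S) with a = 8, b = -4.
= 8²·62.6 + (-4)²·118 + 2·8·(-4)·(-72.9)
= 4006.4 + 1888 + 4665.6 = 10560.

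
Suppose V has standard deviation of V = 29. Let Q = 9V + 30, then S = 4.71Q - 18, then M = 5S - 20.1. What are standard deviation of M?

standard deviation of M = 6146.55

standard deviation of Q = |9|·29 = 261.
standard deviation of S = |4.71|·261 = 1229.31.
standard deviation of M = |5|·1229.31 = 6146.55.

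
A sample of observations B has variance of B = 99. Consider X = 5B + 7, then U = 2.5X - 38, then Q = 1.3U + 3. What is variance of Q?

variance of X = 5²·99 = 2475.
variance of U = 2.5²·2475 = 15468.75.
variance of Q = 1.3²·15468.75 = 26142.1875.

variance of Q = 26142.1875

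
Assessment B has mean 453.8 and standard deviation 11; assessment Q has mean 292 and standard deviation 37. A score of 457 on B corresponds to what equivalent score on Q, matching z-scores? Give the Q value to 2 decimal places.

Q = 302.76

z = (457 − 453.8)/11 ≈ 0.2909.
Q = 292 + z·37 = 292 + (457 − 453.8)·37/11 ≈ 302.76.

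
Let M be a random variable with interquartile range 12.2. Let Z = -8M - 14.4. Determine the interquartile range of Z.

Under Z = aM + b, IQR(Z) = |a|·IQR(M) = |-8|·12.2 = 97.6 (shifts cancel; spread scales by |a|).

IQR(Z) = 97.6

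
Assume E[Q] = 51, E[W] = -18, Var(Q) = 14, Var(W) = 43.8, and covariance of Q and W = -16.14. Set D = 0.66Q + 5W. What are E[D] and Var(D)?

E[D] = 0.66·E[Q] + 5·E[W] = 0.66·51 + 5·(-18) = -56.34.
Var(D) = a²·Var(Q) + b²·Var(W) + 2ab·covariance of Q and W with a = 0.66, b = 5.
= 0.66²·14 + 5²·43.8 + 2·0.66·5·(-16.14)
= 6.0984 + 1095 + (-106.524) = 994.5744.

E[D] = -56.34, Var(D) = 994.5744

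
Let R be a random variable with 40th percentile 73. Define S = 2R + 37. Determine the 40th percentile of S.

Since a = 2 > 0 the transformation is increasing, so the 40th percentile of S = a·(P_{40} of R) + b = 2·73 + 37 = 183.

40th percentile of S = 183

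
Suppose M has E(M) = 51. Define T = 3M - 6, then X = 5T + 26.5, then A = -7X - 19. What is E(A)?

E(A) = -5349.5

E(T) = 3·51 + (-6) = 147.
E(X) = 5·147 + 26.5 = 761.5.
E(A) = (-7)·761.5 + (-19) = -5349.5.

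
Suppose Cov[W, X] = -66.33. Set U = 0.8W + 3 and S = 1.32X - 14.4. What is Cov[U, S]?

Cov[U, S] = -70.04448

Cov[U, S] = a·c·Cov[W, X] = 0.8·1.32·(-66.33) = -70.04448. Additive constants drop out.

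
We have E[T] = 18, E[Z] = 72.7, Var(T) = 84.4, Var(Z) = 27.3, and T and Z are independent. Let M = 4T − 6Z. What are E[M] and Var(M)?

E[M] = -364.2, Var(M) = 2333.2

E[M] = 4·E[T] + (-6)·E[Z] = 4·18 + (-6)·72.7 = -364.2.
Var(M) = a²·Var(T) + b²·Var(Z) + 2ab·Cov(T, Z) with a = 4, b = -6.
Independence gives Cov(T, Z) = 0.
= 4²·84.4 + (-6)²·27.3 + 2·4·(-6)·0
= 1350.4 + 982.8 + 0 = 2333.2.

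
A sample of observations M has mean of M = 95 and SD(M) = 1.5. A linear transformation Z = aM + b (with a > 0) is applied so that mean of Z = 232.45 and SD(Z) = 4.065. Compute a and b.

SD(Z) = a·SD(M) (a > 0), so a = 4.065/1.5 = 2.71.
mean of Z = a·mean of M + b, so b = 232.45 − 2.71·95 = -25.

a = 2.71, b = -25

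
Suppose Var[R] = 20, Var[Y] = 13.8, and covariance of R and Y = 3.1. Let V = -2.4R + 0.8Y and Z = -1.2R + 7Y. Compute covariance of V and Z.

By bilinearity, covariance of V and Z = ac·Var[R] + bd·Var[Y] + (ad+bc)·covariance of R and Y, with a=-2.4, b=0.8, c=-1.2, d=7.
ac·Var[R] = (-2.4)·(-1.2)·20 = 57.6
bd·Var[Y] = 0.8·7·13.8 = 77.28
(ad+bc)·covariance of R and Y = (-17.76)·3.1 = -55.056
covariance of V and Z = 57.6 + 77.28 + (-55.056) = 79.824.

covariance of V and Z = 79.824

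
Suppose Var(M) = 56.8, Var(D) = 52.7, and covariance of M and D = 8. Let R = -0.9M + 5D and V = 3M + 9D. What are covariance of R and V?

covariance of R and V = 2273.34

By bilinearity, covariance of R and V = ac·Var(M) + bd·Var(D) + (ad+bc)·covariance of M and D, with a=-0.9, b=5, c=3, d=9.
ac·Var(M) = (-0.9)·3·56.8 = -153.36
bd·Var(D) = 5·9·52.7 = 2371.5
(ad+bc)·covariance of M and D = (6.9)·8 = 55.2
covariance of R and V = -153.36 + 2371.5 + 55.2 = 2273.34.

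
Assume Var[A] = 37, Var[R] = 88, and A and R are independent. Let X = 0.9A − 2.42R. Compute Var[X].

Var[X] = 545.3332

Var[X] = a²·Var[A] + b²·Var[R] + 2ab·Cov[A, R] with a = 0.9, b = -2.42.
Independence gives Cov[A, R] = 0.
= 0.9²·37 + (-2.42)²·88 + 2·0.9·(-2.42)·0
= 29.97 + 515.3632 + 0 = 545.3332.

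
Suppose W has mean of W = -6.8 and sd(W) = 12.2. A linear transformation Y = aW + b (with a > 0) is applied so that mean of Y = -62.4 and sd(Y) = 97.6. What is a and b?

a = 8, b = -8

sd(Y) = a·sd(W) (a > 0), so a = 97.6/12.2 = 8.
mean of Y = a·mean of W + b, so b = -62.4 − 8·(-6.8) = -8.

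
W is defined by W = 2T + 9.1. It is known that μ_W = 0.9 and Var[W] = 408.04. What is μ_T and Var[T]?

From W = 2T + 9.1: μ_W = a·μ_T + b, so μ_T = (μ_W − b)/a = (0.9 − 9.1)/2 = -4.1.
Var[W] = a²·Var[T], so Var[T] = 408.04/2² = 102.01.

μ_T = -4.1, Var[T] = 102.01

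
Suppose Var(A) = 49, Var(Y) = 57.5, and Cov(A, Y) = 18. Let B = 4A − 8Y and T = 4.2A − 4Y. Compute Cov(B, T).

By bilinearity, Cov(B, T) = ac·Var(A) + bd·Var(Y) + (ad+bc)·Cov(A, Y), with a=4, b=-8, c=4.2, d=-4.
ac·Var(A) = 4·4.2·49 = 823.2
bd·Var(Y) = (-8)·(-4)·57.5 = 1840
(ad+bc)·Cov(A, Y) = (-49.6)·18 = -892.8
Cov(B, T) = 823.2 + 1840 + (-892.8) = 1770.4.

Cov(B, T) = 1770.4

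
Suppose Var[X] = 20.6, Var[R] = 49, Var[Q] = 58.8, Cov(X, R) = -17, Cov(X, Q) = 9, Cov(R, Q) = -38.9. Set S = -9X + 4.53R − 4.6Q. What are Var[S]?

Var[S] = a²·Var[X] + b²·Var[R] + c²·Var[Q] + 2ab·Cov(X, R) + 2ac·Cov(X, Q) + 2bc·Cov(R, Q), with a = -9, b = 4.53, c = -4.6.
= 1668.6 + 1005.5241 + 1244.208 + 1386.18 + 745.2 + 1621.1964
= 7670.9085.

Var[S] = 7670.9085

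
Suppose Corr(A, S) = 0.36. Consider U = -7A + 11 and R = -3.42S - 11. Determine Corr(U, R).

Linear rescalings preserve correlation up to sign; here the slopes -7 and -3.42 have the same sign, so Corr(U, R) = Corr(A, S) = 0.36.

Corr(U, R) = 0.36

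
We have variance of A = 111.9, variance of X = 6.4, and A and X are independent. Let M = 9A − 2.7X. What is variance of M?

variance of M = 9110.556

variance of M = a²·variance of A + b²·variance of X + 2ab·covariance of A and X with a = 9, b = -2.7.
Independence gives covariance of A and X = 0.
= 9²·111.9 + (-2.7)²·6.4 + 2·9·(-2.7)·0
= 9063.9 + 46.656 + 0 = 9110.556.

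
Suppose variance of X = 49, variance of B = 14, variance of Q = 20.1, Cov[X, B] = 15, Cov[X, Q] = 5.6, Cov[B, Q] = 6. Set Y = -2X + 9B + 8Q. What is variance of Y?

variance of Y = a²·variance of X + b²·variance of B + c²·variance of Q + 2ab·Cov[X, B] + 2ac·Cov[X, Q] + 2bc·Cov[B, Q], with a = -2, b = 9, c = 8.
= 196 + 1134 + 1286.4 + (-540) + (-179.2) + 864
= 2761.2.

variance of Y = 2761.2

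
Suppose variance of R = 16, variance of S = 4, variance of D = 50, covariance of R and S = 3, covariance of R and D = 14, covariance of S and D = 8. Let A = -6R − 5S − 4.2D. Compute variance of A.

variance of A = 2779.6

variance of A = a²·variance of R + b²·variance of S + c²·variance of D + 2ab·covariance of R and S + 2ac·covariance of R and D + 2bc·covariance of S and D, with a = -6, b = -5, c = -4.2.
= 576 + 100 + 882 + 180 + 705.6 + 336
= 2779.6.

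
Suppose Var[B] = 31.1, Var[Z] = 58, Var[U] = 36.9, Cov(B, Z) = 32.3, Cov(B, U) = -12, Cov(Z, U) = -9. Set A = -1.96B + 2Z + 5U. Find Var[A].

Var[A] = a²·Var[B] + b²·Var[Z] + c²·Var[U] + 2ab·Cov(B, Z) + 2ac·Cov(B, U) + 2bc·Cov(Z, U), with a = -1.96, b = 2, c = 5.
= 119.47376 + 232 + 922.5 + (-253.232) + 235.2 + (-180)
= 1075.94176.

Var[A] = 1075.94176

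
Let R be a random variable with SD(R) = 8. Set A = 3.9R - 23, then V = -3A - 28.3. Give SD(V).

SD(V) = 93.6

SD(A) = |3.9|·8 = 31.2.
SD(V) = |-3|·31.2 = 93.6.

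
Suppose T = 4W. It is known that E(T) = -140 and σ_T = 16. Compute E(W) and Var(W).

From T = 4W: E(T) = a·E(W) + b, so E(W) = (E(T) − b)/a = (-140 − 0)/4 = -35.
Var(T) = 16² = 256.
Var(T) = a²·Var(W), so Var(W) = 256/4² = 16.

E(W) = -35, Var(W) = 16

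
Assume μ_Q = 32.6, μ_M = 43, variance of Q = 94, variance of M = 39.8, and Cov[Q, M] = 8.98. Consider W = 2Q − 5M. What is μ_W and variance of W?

μ_W = -149.8, variance of W = 1191.4

μ_W = 2·μ_Q + (-5)·μ_M = 2·32.6 + (-5)·43 = -149.8.
variance of W = a²·variance of Q + b²·variance of M + 2ab·Cov[Q, M] with a = 2, b = -5.
= 2²·94 + (-5)²·39.8 + 2·2·(-5)·8.98
= 376 + 995 + (-179.6) = 1191.4.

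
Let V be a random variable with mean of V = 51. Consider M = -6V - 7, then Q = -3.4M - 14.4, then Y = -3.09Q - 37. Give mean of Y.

mean of Y = -3280.882

mean of M = (-6)·51 + (-7) = -313.
mean of Q = (-3.4)·(-313) + (-14.4) = 1049.8.
mean of Y = (-3.09)·1049.8 + (-37) = -3280.882.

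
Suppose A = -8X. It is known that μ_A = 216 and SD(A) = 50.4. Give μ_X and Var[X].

μ_X = -27, Var[X] = 39.69

From A = -8X: μ_A = a·μ_X + b, so μ_X = (μ_A − b)/a = (216 − 0)/(-8) = -27.
Var[A] = 50.4² = 2540.16.
Var[A] = a²·Var[X], so Var[X] = 2540.16/(-8)² = 39.69.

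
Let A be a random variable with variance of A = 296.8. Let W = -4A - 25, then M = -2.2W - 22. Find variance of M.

variance of W = (-4)²·296.8 = 4748.8.
variance of M = (-2.2)²·4748.8 = 22984.192.

variance of M = 22984.192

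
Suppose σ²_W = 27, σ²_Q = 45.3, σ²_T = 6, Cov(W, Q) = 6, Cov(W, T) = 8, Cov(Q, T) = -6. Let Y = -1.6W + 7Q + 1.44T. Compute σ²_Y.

σ²_Y = 2009.0376

σ²_Y = a²·σ²_W + b²·σ²_Q + c²·σ²_T + 2ab·Cov(W, Q) + 2ac·Cov(W, T) + 2bc·Cov(Q, T), with a = -1.6, b = 7, c = 1.44.
= 69.12 + 2219.7 + 12.4416 + (-134.4) + (-36.864) + (-120.96)
= 2009.0376.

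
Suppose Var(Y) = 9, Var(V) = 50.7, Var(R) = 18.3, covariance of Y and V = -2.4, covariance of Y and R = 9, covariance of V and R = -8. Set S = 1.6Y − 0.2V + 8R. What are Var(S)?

Var(S) = 1453.804

Var(S) = a²·Var(Y) + b²·Var(V) + c²·Var(R) + 2ab·covariance of Y and V + 2ac·covariance of Y and R + 2bc·covariance of V and R, with a = 1.6, b = -0.2, c = 8.
= 23.04 + 2.028 + 1171.2 + 1.536 + 230.4 + 25.6
= 1453.804.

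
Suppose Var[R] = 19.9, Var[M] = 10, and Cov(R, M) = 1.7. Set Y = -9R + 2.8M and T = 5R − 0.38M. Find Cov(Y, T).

Cov(Y, T) = -876.526

By bilinearity, Cov(Y, T) = ac·Var[R] + bd·Var[M] + (ad+bc)·Cov(R, M), with a=-9, b=2.8, c=5, d=-0.38.
ac·Var[R] = (-9)·5·19.9 = -895.5
bd·Var[M] = 2.8·(-0.38)·10 = -10.64
(ad+bc)·Cov(R, M) = (17.42)·1.7 = 29.614
Cov(Y, T) = -895.5 + (-10.64) + 29.614 = -876.526.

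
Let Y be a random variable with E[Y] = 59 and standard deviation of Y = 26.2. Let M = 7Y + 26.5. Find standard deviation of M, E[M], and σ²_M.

M = 7Y + 26.5 is linear with a = 7, b = 26.5.
standard deviation of M = |a|·standard deviation of Y = |7|·26.2 = 183.4.
E[M] = a·E[Y] + b = 7·59 + 26.5 = 439.5.
σ²_Y = 26.2² = 686.44.
σ²_M = a²·σ²_Y = 7²·686.44 = 33635.56 (the additive constant 26.5 does not affect variance).

standard deviation of M = 183.4, E[M] = 439.5, σ²_M = 33635.56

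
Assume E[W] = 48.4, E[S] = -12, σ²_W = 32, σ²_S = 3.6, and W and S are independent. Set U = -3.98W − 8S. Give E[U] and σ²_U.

E[U] = (-3.98)·E[W] + (-8)·E[S] = (-3.98)·48.4 + (-8)·(-12) = -96.632.
σ²_U = a²·σ²_W + b²·σ²_S + 2ab·covariance of W and S with a = -3.98, b = -8.
Independence gives covariance of W and S = 0.
= (-3.98)²·32 + (-8)²·3.6 + 2·(-3.98)·(-8)·0
= 506.8928 + 230.4 + 0 = 737.2928.

E[U] = -96.632, σ²_U = 737.2928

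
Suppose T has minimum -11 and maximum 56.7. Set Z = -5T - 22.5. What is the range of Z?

Range(Z) = 338.5

Range of T = 56.7 − (-11) = 67.7.
Range(Z) = |a|·Range(T) = |-5|·67.7 = 338.5.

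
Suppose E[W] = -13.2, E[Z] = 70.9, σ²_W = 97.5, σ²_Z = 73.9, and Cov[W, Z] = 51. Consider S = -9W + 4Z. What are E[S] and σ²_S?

E[S] = 402.4, σ²_S = 5407.9

E[S] = (-9)·E[W] + 4·E[Z] = (-9)·(-13.2) + 4·70.9 = 402.4.
σ²_S = a²·σ²_W + b²·σ²_Z + 2ab·Cov[W, Z] with a = -9, b = 4.
= (-9)²·97.5 + 4²·73.9 + 2·(-9)·4·51
= 7897.5 + 1182.4 + (-3672) = 5407.9.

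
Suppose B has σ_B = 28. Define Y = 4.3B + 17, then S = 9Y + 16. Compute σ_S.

σ_Y = |4.3|·28 = 120.4.
σ_S = |9|·120.4 = 1083.6.

σ_S = 1083.6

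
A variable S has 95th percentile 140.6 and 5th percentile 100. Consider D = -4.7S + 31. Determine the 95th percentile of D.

Since a = -4.7 < 0 the transformation is decreasing, reversing order: the 95th percentile of D corresponds to the 5th percentile of S.
So P_{95}(D) = a·P_{5}(S) + b = (-4.7)·100 + 31 = -439.

95th percentile of D = -439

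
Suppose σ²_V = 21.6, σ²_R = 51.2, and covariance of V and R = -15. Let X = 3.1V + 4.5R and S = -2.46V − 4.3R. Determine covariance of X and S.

covariance of X and S = -789.4416

By bilinearity, covariance of X and S = ac·σ²_V + bd·σ²_R + (ad+bc)·covariance of V and R, with a=3.1, b=4.5, c=-2.46, d=-4.3.
ac·σ²_V = 3.1·(-2.46)·21.6 = -164.7216
bd·σ²_R = 4.5·(-4.3)·51.2 = -990.72
(ad+bc)·covariance of V and R = (-24.4)·(-15) = 366
covariance of X and S = -164.7216 + (-990.72) + 366 = -789.4416.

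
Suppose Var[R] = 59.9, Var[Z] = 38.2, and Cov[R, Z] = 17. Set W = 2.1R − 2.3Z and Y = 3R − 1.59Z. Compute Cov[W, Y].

Cov[W, Y] = 343.0044

By bilinearity, Cov[W, Y] = ac·Var[R] + bd·Var[Z] + (ad+bc)·Cov[R, Z], with a=2.1, b=-2.3, c=3, d=-1.59.
ac·Var[R] = 2.1·3·59.9 = 377.37
bd·Var[Z] = (-2.3)·(-1.59)·38.2 = 139.6974
(ad+bc)·Cov[R, Z] = (-10.239)·17 = -174.063
Cov[W, Y] = 377.37 + 139.6974 + (-174.063) = 343.0044.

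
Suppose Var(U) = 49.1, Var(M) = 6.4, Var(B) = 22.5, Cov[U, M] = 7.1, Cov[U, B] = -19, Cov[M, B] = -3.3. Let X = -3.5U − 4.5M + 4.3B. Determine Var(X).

Var(X) = 2070.36

Var(X) = a²·Var(U) + b²·Var(M) + c²·Var(B) + 2ab·Cov[U, M] + 2ac·Cov[U, B] + 2bc·Cov[M, B], with a = -3.5, b = -4.5, c = 4.3.
= 601.475 + 129.6 + 416.025 + 223.65 + 571.9 + 127.71
= 2070.36.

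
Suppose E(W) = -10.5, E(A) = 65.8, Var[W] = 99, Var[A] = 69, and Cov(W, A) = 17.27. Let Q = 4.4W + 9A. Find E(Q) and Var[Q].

E(Q) = 4.4·E(W) + 9·E(A) = 4.4·(-10.5) + 9·65.8 = 546.
Var[Q] = a²·Var[W] + b²·Var[A] + 2ab·Cov(W, A) with a = 4.4, b = 9.
= 4.4²·99 + 9²·69 + 2·4.4·9·17.27
= 1916.64 + 5589 + 1367.784 = 8873.424.

E(Q) = 546, Var[Q] = 8873.424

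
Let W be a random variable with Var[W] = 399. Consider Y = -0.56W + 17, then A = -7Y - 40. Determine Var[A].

Var[A] = 6131.1936

Var[Y] = (-0.56)²·399 = 125.1264.
Var[A] = (-7)²·125.1264 = 6131.1936.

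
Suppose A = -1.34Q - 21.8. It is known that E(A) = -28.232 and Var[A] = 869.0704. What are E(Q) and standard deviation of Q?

From A = -1.34Q - 21.8: E(A) = a·E(Q) + b, so E(Q) = (E(A) − b)/a = (-28.232 − (-21.8))/(-1.34) = 4.8.
standard deviation of A = √869.0704 = 29.48.
standard deviation of A = |a|·standard deviation of Q, so standard deviation of Q = 29.48/|-1.34| = 22.

E(Q) = 4.8, standard deviation of Q = 22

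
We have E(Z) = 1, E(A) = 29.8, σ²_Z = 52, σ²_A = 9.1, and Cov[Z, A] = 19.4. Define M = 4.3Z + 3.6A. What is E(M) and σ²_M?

E(M) = 111.58, σ²_M = 1680.04

E(M) = 4.3·E(Z) + 3.6·E(A) = 4.3·1 + 3.6·29.8 = 111.58.
σ²_M = a²·σ²_Z + b²·σ²_A + 2ab·Cov[Z, A] with a = 4.3, b = 3.6.
= 4.3²·52 + 3.6²·9.1 + 2·4.3·3.6·19.4
= 961.48 + 117.936 + 600.624 = 1680.04.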